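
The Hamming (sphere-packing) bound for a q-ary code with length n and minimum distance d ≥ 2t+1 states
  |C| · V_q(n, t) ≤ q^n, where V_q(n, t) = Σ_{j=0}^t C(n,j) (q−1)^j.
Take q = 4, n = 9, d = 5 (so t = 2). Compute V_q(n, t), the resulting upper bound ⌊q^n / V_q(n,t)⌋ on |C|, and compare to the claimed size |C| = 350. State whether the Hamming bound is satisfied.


V_q(n, t) = 352, q^n = 262144, Hamming bound = 744, |C| = 350 ≤ bound (satisfied).

Step 1: Compute V_q(n, t) = Σ_{j=0}^2 C(n, j) (q−1)^j.
  j = 0: C(9,0)·(3)^0 = 1·1 = 1.
  j = 1: C(9,1)·(3)^1 = 9·3 = 27.
  j = 2: C(9,2)·(3)^2 = 36·9 = 324.
  V_q(n, t) = 1 + 27 + 324 = 352.
Step 2: q^n = 4^9 = 262144.
Step 3: Hamming bound ⌊q^n / V_q(n,t)⌋ = ⌊262144/352⌋ = 744.
Step 4: Compare |C| = 350 to 744: satisfied.
The claimed |C| lies below the Hamming bound.


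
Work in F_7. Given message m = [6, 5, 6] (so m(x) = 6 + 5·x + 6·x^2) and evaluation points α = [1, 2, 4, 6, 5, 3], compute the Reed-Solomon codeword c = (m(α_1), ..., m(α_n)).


c = [3, 5, 3, 0, 6, 5]

Message polynomial: m(x) = 6 + 5·x + 6·x^2 (mod 7).
For each evaluation point α_i, compute m(α_i) mod 7:
  α_1 = 1: Horner steps 6 → 4 → 3, so m(1) = 3.
  α_2 = 2: Horner steps 6 → 3 → 5, so m(2) = 5.
  α_3 = 4: Horner steps 6 → 1 → 3, so m(4) = 3.
  α_4 = 6: Horner steps 6 → 6 → 0, so m(6) = 0.
  α_5 = 5: Horner steps 6 → 0 → 6, so m(5) = 6.
  α_6 = 3: Horner steps 6 → 2 → 5, so m(3) = 5.
Codeword c = [3, 5, 3, 0, 6, 5] ∈ F_7^6.


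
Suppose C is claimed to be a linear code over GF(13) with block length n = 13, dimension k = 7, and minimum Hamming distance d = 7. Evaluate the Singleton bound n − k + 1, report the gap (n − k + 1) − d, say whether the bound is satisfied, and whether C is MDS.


Singleton RHS = n − k + 1 = 7, slack = 0, bound satisfied, MDS.

Singleton bound: d ≤ n − k + 1.
Here n = 13, k = 7, so n − k + 1 = 7.
Given d = 7, check d ≤ 7: YES.
Slack = (n − k + 1) − d = 0.
The code is MDS (slack = 0).
Description: the claimed parameters are [13, 7, 7]_13; such a code would be MDS (meets Singleton bound).


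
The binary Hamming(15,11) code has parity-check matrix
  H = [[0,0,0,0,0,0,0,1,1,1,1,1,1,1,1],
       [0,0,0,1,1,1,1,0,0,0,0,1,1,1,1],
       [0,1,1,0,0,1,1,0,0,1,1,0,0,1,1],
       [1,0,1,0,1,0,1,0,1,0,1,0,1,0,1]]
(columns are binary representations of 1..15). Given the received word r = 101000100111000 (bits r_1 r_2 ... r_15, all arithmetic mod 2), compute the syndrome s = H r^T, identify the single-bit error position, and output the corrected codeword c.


s = (1, 0, 0, 0)^T, error position = 8, corrected codeword c = 101000110111000

Compute s = H r^T mod 2 one row at a time:
  s_1 = 0 + 0 + 1 + 1 + 1 + 0 + 0 + 0 = 3 ≡ 1 (mod 2).
  s_2 = 0 + 0 + 0 + 1 + 1 + 0 + 0 + 0 = 2 ≡ 0 (mod 2).
  s_3 = 0 + 1 + 0 + 1 + 1 + 1 + 0 + 0 = 4 ≡ 0 (mod 2).
  s_4 = 1 + 1 + 0 + 1 + 0 + 1 + 0 + 0 = 4 ≡ 0 (mod 2).
s = (1, 0, 0, 0)^T — this equals column 8 of H (binary 1000), so error is at position 8.
Correct: flip bit 8 of r = 101000100111000 to get c = 101000110111000.


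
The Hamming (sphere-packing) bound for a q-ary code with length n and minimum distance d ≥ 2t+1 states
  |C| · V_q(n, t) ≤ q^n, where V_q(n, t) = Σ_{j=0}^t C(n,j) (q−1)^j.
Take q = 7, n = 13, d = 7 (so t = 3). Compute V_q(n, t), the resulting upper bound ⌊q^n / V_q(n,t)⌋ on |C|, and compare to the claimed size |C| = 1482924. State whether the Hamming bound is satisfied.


V_q(n, t) = 64663, q^n = 96889010407, Hamming bound = 1498368, |C| = 1482924 ≤ bound (satisfied).

Step 1: Compute V_q(n, t) = Σ_{j=0}^3 C(n, j) (q−1)^j.
  j = 0: C(13,0)·(6)^0 = 1·1 = 1.
  j = 1: C(13,1)·(6)^1 = 13·6 = 78.
  j = 2: C(13,2)·(6)^2 = 78·36 = 2808.
  j = 3: C(13,3)·(6)^3 = 286·216 = 61776.
  V_q(n, t) = 1 + 78 + 2808 + 61776 = 64663.
Step 2: q^n = 7^13 = 96889010407.
Step 3: Hamming bound ⌊q^n / V_q(n,t)⌋ = ⌊96889010407/64663⌋ = 1498368.
Step 4: Compare |C| = 1482924 to 1498368: satisfied.
The claimed |C| lies below the Hamming bound.


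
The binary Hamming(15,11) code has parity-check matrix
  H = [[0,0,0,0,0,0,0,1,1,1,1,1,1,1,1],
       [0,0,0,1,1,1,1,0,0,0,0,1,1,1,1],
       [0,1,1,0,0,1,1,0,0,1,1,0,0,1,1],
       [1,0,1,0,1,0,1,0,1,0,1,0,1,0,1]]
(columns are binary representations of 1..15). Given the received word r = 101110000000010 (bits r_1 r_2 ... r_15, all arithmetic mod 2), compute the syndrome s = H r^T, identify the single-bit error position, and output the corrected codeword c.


s = (1, 1, 0, 1)^T, error position = 13, corrected codeword c = 101110000000110

Compute s = H r^T mod 2 one row at a time:
  s_1 = 0 + 0 + 0 + 0 + 0 + 0 + 1 + 0 = 1 ≡ 1 (mod 2).
  s_2 = 1 + 1 + 0 + 0 + 0 + 0 + 1 + 0 = 3 ≡ 1 (mod 2).
  s_3 = 0 + 1 + 0 + 0 + 0 + 0 + 1 + 0 = 2 ≡ 0 (mod 2).
  s_4 = 1 + 1 + 1 + 0 + 0 + 0 + 0 + 0 = 3 ≡ 1 (mod 2).
s = (1, 1, 0, 1)^T — this equals column 13 of H (binary 1101), so error is at position 13.
Correct: flip bit 13 of r = 101110000000010 to get c = 101110000000110.


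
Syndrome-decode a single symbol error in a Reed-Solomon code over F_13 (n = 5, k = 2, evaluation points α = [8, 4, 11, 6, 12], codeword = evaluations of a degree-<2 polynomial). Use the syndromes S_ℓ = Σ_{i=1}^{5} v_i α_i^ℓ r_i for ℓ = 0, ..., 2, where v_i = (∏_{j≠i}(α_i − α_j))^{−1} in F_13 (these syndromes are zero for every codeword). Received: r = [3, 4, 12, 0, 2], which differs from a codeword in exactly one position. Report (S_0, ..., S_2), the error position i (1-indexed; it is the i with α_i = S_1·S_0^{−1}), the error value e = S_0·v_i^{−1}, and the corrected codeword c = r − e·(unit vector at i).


S = (12, 7, 3), error at position 4, error magnitude e = 3, c = [3, 4, 12, 10, 2].

Step 1: column multipliers v_i = (∏_{j≠i}(α_i − α_j))^{−1} mod 13.
  i = 1 (α = 8): (8−4)(8−11)(8−6)(8−12) = 4·(−3)·2·(−4) = 96 ≡ 5, so v_1 = 5^{−1} = 8 (mod 13).
  i = 2 (α = 4): (4−8)(4−11)(4−6)(4−12) = (−4)·(−7)·(−2)·(−8) = 448 ≡ 6, so v_2 = 6^{−1} = 11 (mod 13).
  i = 3 (α = 11): (11−8)(11−4)(11−6)(11−12) = 3·7·5·(−1) = −105 ≡ 12, so v_3 = 12^{−1} = 12 (mod 13).
  i = 4 (α = 6): (6−8)(6−4)(6−11)(6−12) = (−2)·2·(−5)·(−6) = −120 ≡ 10, so v_4 = 10^{−1} = 4 (mod 13).
  i = 5 (α = 12): (12−8)(12−4)(12−11)(12−6) = 4·8·1·6 = 192 ≡ 10, so v_5 = 10^{−1} = 4 (mod 13).
  v = [8, 11, 12, 4, 4].
Step 2: syndromes of r = [3, 4, 12, 0, 2] (all sums mod 13).
  S_0 = Σ v_i r_i = 8·3 + 11·4 + 12·12 + 4·0 + 4·2 = 220 ≡ 12.
  S_1 = Σ v_i α_i r_i = 8·8·3 + 11·4·4 + 12·11·12 + 4·6·0 + 4·12·2 = 2048 ≡ 7.
  α_i^2 mod 13 = [12, 3, 4, 10, 1].
  S_2 = Σ v_i α_i^2 r_i = 8·12·3 + 11·3·4 + 12·4·12 + 4·10·0 + 4·1·2 = 1004 ≡ 3.
  S = (12, 7, 3) ≠ 0, so r is not a codeword (an error is present).
Step 3: locate the error. For a single error e at position i, S_ℓ = v_i·e·α_i^ℓ, so α_err = S_1/S_0.
  S_0^{−1} = 12^{−1} = 12 (mod 13), so α_err = 7·12 = 84 ≡ 6 = α_4. Error position i = 4.
  Consistency check: S_2/S_1 = 3·2 = 6 ≡ 6 = α_err ✓ (single-error assumption holds).
Step 4: error magnitude e = S_0/v_4 = S_0·∏_{j≠4}(α_4 − α_j) = 12·10 = 120 ≡ 3 (mod 13).
Step 5: correct position 4: c_4 = r_4 − e = 0 − 3 ≡ 10 (mod 13). Hence c = [3, 4, 12, 10, 2].
  Check: interpolating c through the α_i gives m(x) = 5 + 3·x (degree < 2) with m(α_i) = c_i for every i, so c is indeed a codeword.


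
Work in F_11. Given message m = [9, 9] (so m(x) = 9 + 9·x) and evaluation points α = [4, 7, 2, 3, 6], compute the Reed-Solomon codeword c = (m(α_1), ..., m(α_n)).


c = [1, 6, 5, 3, 8]

Message polynomial: m(x) = 9 + 9·x (mod 11).
For each evaluation point α_i, compute m(α_i) mod 11:
  α_1 = 4: Horner steps 9 → 1, so m(4) = 1.
  α_2 = 7: Horner steps 9 → 6, so m(7) = 6.
  α_3 = 2: Horner steps 9 → 5, so m(2) = 5.
  α_4 = 3: Horner steps 9 → 3, so m(3) = 3.
  α_5 = 6: Horner steps 9 → 8, so m(6) = 8.
Codeword c = [1, 6, 5, 3, 8] ∈ F_11^5.


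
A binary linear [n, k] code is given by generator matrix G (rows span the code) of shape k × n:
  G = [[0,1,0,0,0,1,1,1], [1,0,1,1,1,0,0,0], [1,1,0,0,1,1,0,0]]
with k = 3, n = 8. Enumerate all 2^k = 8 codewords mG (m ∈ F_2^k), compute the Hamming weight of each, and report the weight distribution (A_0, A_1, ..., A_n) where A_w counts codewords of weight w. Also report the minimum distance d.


Weight distribution: A_0 = 1, A_4 = 6, A_8 = 1. Minimum distance d = 4.

Enumerate all 2^3 = 8 messages m ∈ F_2^3.
For each, compute codeword c = mG in F_2^8, then tally its weight.
  m = 000 → c = 00000000, weight = 0.
  m = 100 → c = 01000111, weight = 4.
  m = 010 → c = 10111000, weight = 4.
  m = 110 → c = 11111111, weight = 8.
  m = 001 → c = 11001100, weight = 4.
  m = 101 → c = 10001011, weight = 4.
  m = 011 → c = 01110100, weight = 4.
  m = 111 → c = 00110011, weight = 4.
Tally weights:
  weight 0: 1 codewords.
  weight 4: 6 codewords.
  weight 8: 1 codewords.
Minimum distance d = smallest w > 0 with A_w > 0 = 4.
Sanity: Σ A_w = 8 = 2^3 = 8 ✓.


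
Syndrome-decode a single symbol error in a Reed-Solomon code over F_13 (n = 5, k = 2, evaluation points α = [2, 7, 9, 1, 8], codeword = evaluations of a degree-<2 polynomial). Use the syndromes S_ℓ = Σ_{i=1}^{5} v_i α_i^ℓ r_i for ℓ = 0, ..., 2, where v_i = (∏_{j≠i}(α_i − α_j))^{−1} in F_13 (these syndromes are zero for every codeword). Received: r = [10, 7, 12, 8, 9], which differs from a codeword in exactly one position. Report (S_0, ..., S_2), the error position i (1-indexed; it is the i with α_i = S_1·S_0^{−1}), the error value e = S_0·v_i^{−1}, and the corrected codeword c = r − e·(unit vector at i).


S = (5, 6, 2), error at position 3, error magnitude e = 1, c = [10, 7, 11, 8, 9].

Step 1: column multipliers v_i = (∏_{j≠i}(α_i − α_j))^{−1} mod 13.
  i = 1 (α = 2): (2−7)(2−9)(2−1)(2−8) = (−5)·(−7)·1·(−6) = −210 ≡ 11, so v_1 = 11^{−1} = 6 (mod 13).
  i = 2 (α = 7): (7−2)(7−9)(7−1)(7−8) = 5·(−2)·6·(−1) = 60 ≡ 8, so v_2 = 8^{−1} = 5 (mod 13).
  i = 3 (α = 9): (9−2)(9−7)(9−1)(9−8) = 7·2·8·1 = 112 ≡ 8, so v_3 = 8^{−1} = 5 (mod 13).
  i = 4 (α = 1): (1−2)(1−7)(1−9)(1−8) = (−1)·(−6)·(−8)·(−7) = 336 ≡ 11, so v_4 = 11^{−1} = 6 (mod 13).
  i = 5 (α = 8): (8−2)(8−7)(8−9)(8−1) = 6·1·(−1)·7 = −42 ≡ 10, so v_5 = 10^{−1} = 4 (mod 13).
  v = [6, 5, 5, 6, 4].
Step 2: syndromes of r = [10, 7, 12, 8, 9] (all sums mod 13).
  S_0 = Σ v_i r_i = 6·10 + 5·7 + 5·12 + 6·8 + 4·9 = 239 ≡ 5.
  S_1 = Σ v_i α_i r_i = 6·2·10 + 5·7·7 + 5·9·12 + 6·1·8 + 4·8·9 = 1241 ≡ 6.
  α_i^2 mod 13 = [4, 10, 3, 1, 12].
  S_2 = Σ v_i α_i^2 r_i = 6·4·10 + 5·10·7 + 5·3·12 + 6·1·8 + 4·12·9 = 1250 ≡ 2.
  S = (5, 6, 2) ≠ 0, so r is not a codeword (an error is present).
Step 3: locate the error. For a single error e at position i, S_ℓ = v_i·e·α_i^ℓ, so α_err = S_1/S_0.
  S_0^{−1} = 5^{−1} = 8 (mod 13), so α_err = 6·8 = 48 ≡ 9 = α_3. Error position i = 3.
  Consistency check: S_2/S_1 = 2·11 = 22 ≡ 9 = α_err ✓ (single-error assumption holds).
Step 4: error magnitude e = S_0/v_3 = S_0·∏_{j≠3}(α_3 − α_j) = 5·8 = 40 ≡ 1 (mod 13).
Step 5: correct position 3: c_3 = r_3 − e = 12 − 1 ≡ 11 (mod 13). Hence c = [10, 7, 11, 8, 9].
  Check: interpolating c through the α_i gives m(x) = 6 + 2·x (degree < 2) with m(α_i) = c_i for every i, so c is indeed a codeword.


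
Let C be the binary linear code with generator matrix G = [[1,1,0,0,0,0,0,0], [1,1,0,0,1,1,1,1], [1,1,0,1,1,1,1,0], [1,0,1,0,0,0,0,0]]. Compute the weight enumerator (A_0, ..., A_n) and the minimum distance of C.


Weight distribution: A_0 = 1, A_2 = 4, A_4 = 5, A_6 = 6. Minimum distance d = 2.

Enumerate all 2^4 = 16 messages m ∈ F_2^4.
For each, compute codeword c = mG in F_2^8, then tally its weight.
  m = 0000 → c = 00000000, weight = 0.
  m = 1000 → c = 11000000, weight = 2.
  m = 0100 → c = 11001111, weight = 6.
  m = 1100 → c = 00001111, weight = 4.
  m = 0010 → c = 11011110, weight = 6.
  m = 1010 → c = 00011110, weight = 4.
  m = 0110 → c = 00010001, weight = 2.
  m = 1110 → c = 11010001, weight = 4.
  m = 0001 → c = 10100000, weight = 2.
  m = 1001 → c = 01100000, weight = 2.
  m = 0101 → c = 01101111, weight = 6.
  m = 1101 → c = 10101111, weight = 6.
  m = 0011 → c = 01111110, weight = 6.
  m = 1011 → c = 10111110, weight = 6.
  m = 0111 → c = 10110001, weight = 4.
  m = 1111 → c = 01110001, weight = 4.
Tally weights:
  weight 0: 1 codewords.
  weight 2: 4 codewords.
  weight 4: 5 codewords.
  weight 6: 6 codewords.
Minimum distance d = smallest w > 0 with A_w > 0 = 2.
Sanity: Σ A_w = 16 = 2^4 = 16 ✓.


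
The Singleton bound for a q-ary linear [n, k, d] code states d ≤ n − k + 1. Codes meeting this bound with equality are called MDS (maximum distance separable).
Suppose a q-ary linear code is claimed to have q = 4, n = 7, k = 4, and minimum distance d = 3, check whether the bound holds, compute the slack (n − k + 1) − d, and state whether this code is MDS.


Singleton RHS = n − k + 1 = 4, slack = 1, bound satisfied, not MDS.

Singleton bound: d ≤ n − k + 1.
Here n = 7, k = 4, so n − k + 1 = 4.
Given d = 3, check d ≤ 4: YES.
Slack = (n − k + 1) − d = 1.
The code is NOT MDS (slack = 1 > 0).
Description: the claimed parameters are [7, 4, 3]_4; such a code would be non-MDS.


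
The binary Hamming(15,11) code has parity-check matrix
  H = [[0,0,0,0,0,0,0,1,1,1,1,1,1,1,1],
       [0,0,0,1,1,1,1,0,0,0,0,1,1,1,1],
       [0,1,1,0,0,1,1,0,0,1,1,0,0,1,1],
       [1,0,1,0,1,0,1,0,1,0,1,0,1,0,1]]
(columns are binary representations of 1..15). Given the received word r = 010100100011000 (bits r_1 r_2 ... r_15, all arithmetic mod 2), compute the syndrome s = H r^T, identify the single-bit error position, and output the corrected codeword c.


s = (0, 1, 1, 0)^T, error position = 6, corrected codeword c = 010101100011000

Compute s = H r^T mod 2 one row at a time:
  s_1 = 0 + 0 + 0 + 1 + 1 + 0 + 0 + 0 = 2 ≡ 0 (mod 2).
  s_2 = 1 + 0 + 0 + 1 + 1 + 0 + 0 + 0 = 3 ≡ 1 (mod 2).
  s_3 = 1 + 0 + 0 + 1 + 0 + 1 + 0 + 0 = 3 ≡ 1 (mod 2).
  s_4 = 0 + 0 + 0 + 1 + 0 + 1 + 0 + 0 = 2 ≡ 0 (mod 2).
s = (0, 1, 1, 0)^T — this equals column 6 of H (binary 0110), so error is at position 6.
Correct: flip bit 6 of r = 010100100011000 to get c = 010101100011000.


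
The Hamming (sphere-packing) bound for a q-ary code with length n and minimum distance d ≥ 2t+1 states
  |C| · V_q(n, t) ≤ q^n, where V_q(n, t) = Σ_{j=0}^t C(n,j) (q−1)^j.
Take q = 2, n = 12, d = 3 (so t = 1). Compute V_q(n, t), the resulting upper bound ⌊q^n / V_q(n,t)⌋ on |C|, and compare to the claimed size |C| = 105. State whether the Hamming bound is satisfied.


V_q(n, t) = 13, q^n = 4096, Hamming bound = 315, |C| = 105 ≤ bound (satisfied).

Step 1: Compute V_q(n, t) = Σ_{j=0}^1 C(n, j) (q−1)^j.
  j = 0: C(12,0)·(1)^0 = 1·1 = 1.
  j = 1: C(12,1)·(1)^1 = 12·1 = 12.
  V_q(n, t) = 1 + 12 = 13.
Step 2: q^n = 2^12 = 4096.
Step 3: Hamming bound ⌊q^n / V_q(n,t)⌋ = ⌊4096/13⌋ = 315.
Step 4: Compare |C| = 105 to 315: satisfied.
The claimed |C| lies below the Hamming bound.


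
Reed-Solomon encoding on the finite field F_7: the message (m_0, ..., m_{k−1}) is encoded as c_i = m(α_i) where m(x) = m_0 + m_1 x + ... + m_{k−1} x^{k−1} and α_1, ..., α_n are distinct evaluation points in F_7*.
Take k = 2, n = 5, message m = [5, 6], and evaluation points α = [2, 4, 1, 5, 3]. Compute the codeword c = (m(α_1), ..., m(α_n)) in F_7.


c = [3, 1, 4, 0, 2]

Message polynomial: m(x) = 5 + 6·x (mod 7).
For each evaluation point α_i, compute m(α_i) mod 7:
  α_1 = 2: Horner steps 6 → 3, so m(2) = 3.
  α_2 = 4: Horner steps 6 → 1, so m(4) = 1.
  α_3 = 1: Horner steps 6 → 4, so m(1) = 4.
  α_4 = 5: Horner steps 6 → 0, so m(5) = 0.
  α_5 = 3: Horner steps 6 → 2, so m(3) = 2.
Codeword c = [3, 1, 4, 0, 2] ∈ F_7^5.


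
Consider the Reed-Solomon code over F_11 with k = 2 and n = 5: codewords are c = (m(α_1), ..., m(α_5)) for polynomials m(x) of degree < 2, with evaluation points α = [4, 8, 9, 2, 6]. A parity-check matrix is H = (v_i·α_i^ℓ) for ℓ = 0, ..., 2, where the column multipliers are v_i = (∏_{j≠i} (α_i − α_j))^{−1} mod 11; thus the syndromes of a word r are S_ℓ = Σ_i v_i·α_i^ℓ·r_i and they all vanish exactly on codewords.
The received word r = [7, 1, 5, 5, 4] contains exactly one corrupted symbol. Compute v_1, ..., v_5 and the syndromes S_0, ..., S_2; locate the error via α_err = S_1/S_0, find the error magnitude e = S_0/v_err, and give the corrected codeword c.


S = (1, 2, 4), error at position 4, error magnitude e = 6, c = [7, 1, 5, 10, 4].

Step 1: column multipliers v_i = (∏_{j≠i}(α_i − α_j))^{−1} mod 11.
  i = 1 (α = 4): (4−8)(4−9)(4−2)(4−6) = (−4)·(−5)·2·(−2) = −80 ≡ 8, so v_1 = 8^{−1} = 7 (mod 11).
  i = 2 (α = 8): (8−4)(8−9)(8−2)(8−6) = 4·(−1)·6·2 = −48 ≡ 7, so v_2 = 7^{−1} = 8 (mod 11).
  i = 3 (α = 9): (9−4)(9−8)(9−2)(9−6) = 5·1·7·3 = 105 ≡ 6, so v_3 = 6^{−1} = 2 (mod 11).
  i = 4 (α = 2): (2−4)(2−8)(2−9)(2−6) = (−2)·(−6)·(−7)·(−4) = 336 ≡ 6, so v_4 = 6^{−1} = 2 (mod 11).
  i = 5 (α = 6): (6−4)(6−8)(6−9)(6−2) = 2·(−2)·(−3)·4 = 48 ≡ 4, so v_5 = 4^{−1} = 3 (mod 11).
  v = [7, 8, 2, 2, 3].
Step 2: syndromes of r = [7, 1, 5, 5, 4] (all sums mod 11).
  S_0 = Σ v_i r_i = 7·7 + 8·1 + 2·5 + 2·5 + 3·4 = 89 ≡ 1.
  S_1 = Σ v_i α_i r_i = 7·4·7 + 8·8·1 + 2·9·5 + 2·2·5 + 3·6·4 = 442 ≡ 2.
  α_i^2 mod 11 = [5, 9, 4, 4, 3].
  S_2 = Σ v_i α_i^2 r_i = 7·5·7 + 8·9·1 + 2·4·5 + 2·4·5 + 3·3·4 = 433 ≡ 4.
  S = (1, 2, 4) ≠ 0, so r is not a codeword (an error is present).
Step 3: locate the error. For a single error e at position i, S_ℓ = v_i·e·α_i^ℓ, so α_err = S_1/S_0.
  S_0^{−1} = 1^{−1} = 1 (mod 11), so α_err = 2·1 = 2 ≡ 2 = α_4. Error position i = 4.
  Consistency check: S_2/S_1 = 4·6 = 24 ≡ 2 = α_err ✓ (single-error assumption holds).
Step 4: error magnitude e = S_0/v_4 = S_0·∏_{j≠4}(α_4 − α_j) = 1·6 = 6 ≡ 6 (mod 11).
Step 5: correct position 4: c_4 = r_4 − e = 5 − 6 ≡ 10 (mod 11). Hence c = [7, 1, 5, 10, 4].
  Check: interpolating c through the α_i gives m(x) = 2 + 4·x (degree < 2) with m(α_i) = c_i for every i, so c is indeed a codeword.


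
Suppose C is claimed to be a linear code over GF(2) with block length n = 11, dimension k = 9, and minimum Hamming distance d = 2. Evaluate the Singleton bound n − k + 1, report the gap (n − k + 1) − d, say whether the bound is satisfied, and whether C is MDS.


Singleton RHS = n − k + 1 = 3, slack = 1, bound satisfied, not MDS.

Singleton bound: d ≤ n − k + 1.
Here n = 11, k = 9, so n − k + 1 = 3.
Given d = 2, check d ≤ 3: YES.
Slack = (n − k + 1) − d = 1.
The code is NOT MDS (slack = 1 > 0).
Description: the claimed parameters are [11, 9, 2]_2; such a code would be non-MDS.


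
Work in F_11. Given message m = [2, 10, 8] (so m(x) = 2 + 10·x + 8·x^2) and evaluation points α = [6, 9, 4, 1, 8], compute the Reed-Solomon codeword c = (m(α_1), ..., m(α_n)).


c = [9, 3, 5, 9, 0]

Message polynomial: m(x) = 2 + 10·x + 8·x^2 (mod 11).
For each evaluation point α_i, compute m(α_i) mod 11:
  α_1 = 6: Horner steps 8 → 3 → 9, so m(6) = 9.
  α_2 = 9: Horner steps 8 → 5 → 3, so m(9) = 3.
  α_3 = 4: Horner steps 8 → 9 → 5, so m(4) = 5.
  α_4 = 1: Horner steps 8 → 7 → 9, so m(1) = 9.
  α_5 = 8: Horner steps 8 → 8 → 0, so m(8) = 0.
Codeword c = [9, 3, 5, 9, 0] ∈ F_11^5.


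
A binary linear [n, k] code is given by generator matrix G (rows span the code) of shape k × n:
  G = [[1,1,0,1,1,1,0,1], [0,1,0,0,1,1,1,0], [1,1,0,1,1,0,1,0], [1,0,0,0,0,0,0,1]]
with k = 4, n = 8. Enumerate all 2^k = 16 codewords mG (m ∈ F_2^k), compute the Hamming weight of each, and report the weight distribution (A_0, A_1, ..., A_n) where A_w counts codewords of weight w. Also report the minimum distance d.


Weight distribution: A_0 = 1, A_2 = 2, A_3 = 6, A_4 = 3, A_5 = 2, A_6 = 2. Minimum distance d = 2.

Enumerate all 2^4 = 16 messages m ∈ F_2^4.
For each, compute codeword c = mG in F_2^8, then tally its weight.
  m = 0000 → c = 00000000, weight = 0.
  m = 1000 → c = 11011101, weight = 6.
  m = 0100 → c = 01001110, weight = 4.
  m = 1100 → c = 10010011, weight = 4.
  m = 0010 → c = 11011010, weight = 5.
  m = 1010 → c = 00000111, weight = 3.
  m = 0110 → c = 10010100, weight = 3.
  m = 1110 → c = 01001001, weight = 3.
  m = 0001 → c = 10000001, weight = 2.
  m = 1001 → c = 01011100, weight = 4.
  m = 0101 → c = 11001111, weight = 6.
  m = 1101 → c = 00010010, weight = 2.
  m = 0011 → c = 01011011, weight = 5.
  m = 1011 → c = 10000110, weight = 3.
  m = 0111 → c = 00010101, weight = 3.
  m = 1111 → c = 11001000, weight = 3.
Tally weights:
  weight 0: 1 codewords.
  weight 2: 2 codewords.
  weight 3: 6 codewords.
  weight 4: 3 codewords.
  weight 5: 2 codewords.
  weight 6: 2 codewords.
Minimum distance d = smallest w > 0 with A_w > 0 = 2.
Sanity: Σ A_w = 16 = 2^4 = 16 ✓.


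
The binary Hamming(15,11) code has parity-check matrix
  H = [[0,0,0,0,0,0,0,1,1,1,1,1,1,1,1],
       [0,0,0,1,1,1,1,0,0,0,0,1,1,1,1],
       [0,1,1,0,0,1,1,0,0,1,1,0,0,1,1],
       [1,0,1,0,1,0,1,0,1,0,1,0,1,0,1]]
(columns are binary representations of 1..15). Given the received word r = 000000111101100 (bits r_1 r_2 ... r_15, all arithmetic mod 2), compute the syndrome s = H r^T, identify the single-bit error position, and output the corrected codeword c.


s = (1, 1, 0, 1)^T, error position = 13, corrected codeword c = 000000111101000

Compute s = H r^T mod 2 one row at a time:
  s_1 = 1 + 1 + 1 + 0 + 1 + 1 + 0 + 0 = 5 ≡ 1 (mod 2).
  s_2 = 0 + 0 + 0 + 1 + 1 + 1 + 0 + 0 = 3 ≡ 1 (mod 2).
  s_3 = 0 + 0 + 0 + 1 + 1 + 0 + 0 + 0 = 2 ≡ 0 (mod 2).
  s_4 = 0 + 0 + 0 + 1 + 1 + 0 + 1 + 0 = 3 ≡ 1 (mod 2).
s = (1, 1, 0, 1)^T — this equals column 13 of H (binary 1101), so error is at position 13.
Correct: flip bit 13 of r = 000000111101100 to get c = 000000111101000.


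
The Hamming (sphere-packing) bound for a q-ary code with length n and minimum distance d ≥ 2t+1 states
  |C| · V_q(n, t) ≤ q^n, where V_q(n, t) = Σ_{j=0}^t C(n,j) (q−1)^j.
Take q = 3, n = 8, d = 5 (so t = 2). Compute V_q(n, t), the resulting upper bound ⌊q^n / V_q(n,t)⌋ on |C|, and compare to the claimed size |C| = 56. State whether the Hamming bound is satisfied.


V_q(n, t) = 129, q^n = 6561, Hamming bound = 50, |C| = 56 > bound (violated).

Step 1: Compute V_q(n, t) = Σ_{j=0}^2 C(n, j) (q−1)^j.
  j = 0: C(8,0)·(2)^0 = 1·1 = 1.
  j = 1: C(8,1)·(2)^1 = 8·2 = 16.
  j = 2: C(8,2)·(2)^2 = 28·4 = 112.
  V_q(n, t) = 1 + 16 + 112 = 129.
Step 2: q^n = 3^8 = 6561.
Step 3: Hamming bound ⌊q^n / V_q(n,t)⌋ = ⌊6561/129⌋ = 50.
Step 4: Compare |C| = 56 to 50: violated.
The claimed |C| lies above the Hamming bound, so no 3-ary code of length 8 with d ≥ 5 can have 56 codewords.


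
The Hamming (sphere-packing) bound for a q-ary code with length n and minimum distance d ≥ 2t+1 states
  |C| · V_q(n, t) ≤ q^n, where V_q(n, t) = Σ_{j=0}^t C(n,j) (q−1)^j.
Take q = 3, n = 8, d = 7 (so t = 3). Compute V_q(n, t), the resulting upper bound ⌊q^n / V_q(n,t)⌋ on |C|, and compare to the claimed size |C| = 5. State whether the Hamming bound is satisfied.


V_q(n, t) = 577, q^n = 6561, Hamming bound = 11, |C| = 5 ≤ bound (satisfied).

Step 1: Compute V_q(n, t) = Σ_{j=0}^3 C(n, j) (q−1)^j.
  j = 0: C(8,0)·(2)^0 = 1·1 = 1.
  j = 1: C(8,1)·(2)^1 = 8·2 = 16.
  j = 2: C(8,2)·(2)^2 = 28·4 = 112.
  j = 3: C(8,3)·(2)^3 = 56·8 = 448.
  V_q(n, t) = 1 + 16 + 112 + 448 = 577.
Step 2: q^n = 3^8 = 6561.
Step 3: Hamming bound ⌊q^n / V_q(n,t)⌋ = ⌊6561/577⌋ = 11.
Step 4: Compare |C| = 5 to 11: satisfied.
The claimed |C| lies below the Hamming bound.


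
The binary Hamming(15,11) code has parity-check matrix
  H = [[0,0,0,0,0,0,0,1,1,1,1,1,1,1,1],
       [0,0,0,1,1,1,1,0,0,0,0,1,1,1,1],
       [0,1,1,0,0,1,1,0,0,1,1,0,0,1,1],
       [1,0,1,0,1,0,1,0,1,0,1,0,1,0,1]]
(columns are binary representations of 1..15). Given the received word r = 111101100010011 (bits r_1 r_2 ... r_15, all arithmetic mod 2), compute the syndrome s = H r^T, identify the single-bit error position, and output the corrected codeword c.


s = (1, 1, 1, 1)^T, error position = 15, corrected codeword c = 111101100010010

Compute s = H r^T mod 2 one row at a time:
  s_1 = 0 + 0 + 0 + 1 + 0 + 0 + 1 + 1 = 3 ≡ 1 (mod 2).
  s_2 = 1 + 0 + 1 + 1 + 0 + 0 + 1 + 1 = 5 ≡ 1 (mod 2).
  s_3 = 1 + 1 + 1 + 1 + 0 + 1 + 1 + 1 = 7 ≡ 1 (mod 2).
  s_4 = 1 + 1 + 0 + 1 + 0 + 1 + 0 + 1 = 5 ≡ 1 (mod 2).
s = (1, 1, 1, 1)^T — this equals column 15 of H (binary 1111), so error is at position 15.
Correct: flip bit 15 of r = 111101100010011 to get c = 111101100010010.


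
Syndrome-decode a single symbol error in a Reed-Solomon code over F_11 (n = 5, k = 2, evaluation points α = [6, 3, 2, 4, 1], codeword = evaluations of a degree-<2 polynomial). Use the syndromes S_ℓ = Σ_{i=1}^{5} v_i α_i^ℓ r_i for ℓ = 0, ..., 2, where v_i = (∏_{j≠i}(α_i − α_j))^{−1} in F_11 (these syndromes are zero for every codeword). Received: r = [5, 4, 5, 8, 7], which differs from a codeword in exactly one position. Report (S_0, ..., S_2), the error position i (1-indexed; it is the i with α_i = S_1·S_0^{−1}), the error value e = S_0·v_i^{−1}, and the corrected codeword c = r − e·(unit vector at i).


S = (9, 7, 3), error at position 3, error magnitude e = 5, c = [5, 4, 0, 8, 7].

Step 1: column multipliers v_i = (∏_{j≠i}(α_i − α_j))^{−1} mod 11.
  i = 1 (α = 6): (6−3)(6−2)(6−4)(6−1) = 3·4·2·5 = 120 ≡ 10, so v_1 = 10^{−1} = 10 (mod 11).
  i = 2 (α = 3): (3−6)(3−2)(3−4)(3−1) = (−3)·1·(−1)·2 = 6 ≡ 6, so v_2 = 6^{−1} = 2 (mod 11).
  i = 3 (α = 2): (2−6)(2−3)(2−4)(2−1) = (−4)·(−1)·(−2)·1 = −8 ≡ 3, so v_3 = 3^{−1} = 4 (mod 11).
  i = 4 (α = 4): (4−6)(4−3)(4−2)(4−1) = (−2)·1·2·3 = −12 ≡ 10, so v_4 = 10^{−1} = 10 (mod 11).
  i = 5 (α = 1): (1−6)(1−3)(1−2)(1−4) = (−5)·(−2)·(−1)·(−3) = 30 ≡ 8, so v_5 = 8^{−1} = 7 (mod 11).
  v = [10, 2, 4, 10, 7].
Step 2: syndromes of r = [5, 4, 5, 8, 7] (all sums mod 11).
  S_0 = Σ v_i r_i = 10·5 + 2·4 + 4·5 + 10·8 + 7·7 = 207 ≡ 9.
  S_1 = Σ v_i α_i r_i = 10·6·5 + 2·3·4 + 4·2·5 + 10·4·8 + 7·1·7 = 733 ≡ 7.
  α_i^2 mod 11 = [3, 9, 4, 5, 1].
  S_2 = Σ v_i α_i^2 r_i = 10·3·5 + 2·9·4 + 4·4·5 + 10·5·8 + 7·1·7 = 751 ≡ 3.
  S = (9, 7, 3) ≠ 0, so r is not a codeword (an error is present).
Step 3: locate the error. For a single error e at position i, S_ℓ = v_i·e·α_i^ℓ, so α_err = S_1/S_0.
  S_0^{−1} = 9^{−1} = 5 (mod 11), so α_err = 7·5 = 35 ≡ 2 = α_3. Error position i = 3.
  Consistency check: S_2/S_1 = 3·8 = 24 ≡ 2 = α_err ✓ (single-error assumption holds).
Step 4: error magnitude e = S_0/v_3 = S_0·∏_{j≠3}(α_3 − α_j) = 9·3 = 27 ≡ 5 (mod 11).
Step 5: correct position 3: c_3 = r_3 − e = 5 − 5 ≡ 0 (mod 11). Hence c = [5, 4, 0, 8, 7].
  Check: interpolating c through the α_i gives m(x) = 3 + 4·x (degree < 2) with m(α_i) = c_i for every i, so c is indeed a codeword.


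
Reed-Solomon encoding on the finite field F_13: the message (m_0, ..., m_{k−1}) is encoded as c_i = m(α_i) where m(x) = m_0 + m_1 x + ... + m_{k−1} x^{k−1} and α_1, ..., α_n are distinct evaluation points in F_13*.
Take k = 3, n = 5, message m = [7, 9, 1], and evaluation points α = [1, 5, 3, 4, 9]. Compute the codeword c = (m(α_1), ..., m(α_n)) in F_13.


c = [4, 12, 4, 7, 0]

Message polynomial: m(x) = 7 + 9·x + 1·x^2 (mod 13).
For each evaluation point α_i, compute m(α_i) mod 13:
  α_1 = 1: Horner steps 1 → 10 → 4, so m(1) = 4.
  α_2 = 5: Horner steps 1 → 1 → 12, so m(5) = 12.
  α_3 = 3: Horner steps 1 → 12 → 4, so m(3) = 4.
  α_4 = 4: Horner steps 1 → 0 → 7, so m(4) = 7.
  α_5 = 9: Horner steps 1 → 5 → 0, so m(9) = 0.
Codeword c = [4, 12, 4, 7, 0] ∈ F_13^5.


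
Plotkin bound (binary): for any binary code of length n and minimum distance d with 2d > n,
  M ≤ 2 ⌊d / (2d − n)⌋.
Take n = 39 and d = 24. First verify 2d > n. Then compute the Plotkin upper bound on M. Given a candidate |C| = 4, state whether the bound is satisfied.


Plotkin bound M ≤ 4; given |C| = 4 ≤ bound (satisfied).

Check applicability: 2d = 48, n = 39.
2d − n = 9 > 0, so Plotkin applies.
Compute d/(2d−n) = 24/9 ≈ 2.6667.
⌊d/(2d−n)⌋ = 2.
Plotkin bound: M ≤ 2·2 = 4.
Given |C| = 4, check: satisfied.
This |C| is at the Plotkin bound.


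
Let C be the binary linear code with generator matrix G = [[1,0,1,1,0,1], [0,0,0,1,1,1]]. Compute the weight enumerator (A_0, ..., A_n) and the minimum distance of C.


Weight distribution: A_0 = 1, A_3 = 2, A_4 = 1. Minimum distance d = 3.

Enumerate all 2^2 = 4 messages m ∈ F_2^2.
For each, compute codeword c = mG in F_2^6, then tally its weight.
  m = 00 → c = 000000, weight = 0.
  m = 10 → c = 101101, weight = 4.
  m = 01 → c = 000111, weight = 3.
  m = 11 → c = 101010, weight = 3.
Tally weights:
  weight 0: 1 codewords.
  weight 3: 2 codewords.
  weight 4: 1 codewords.
Minimum distance d = smallest w > 0 with A_w > 0 = 3.
Sanity: Σ A_w = 4 = 2^2 = 4 ✓.


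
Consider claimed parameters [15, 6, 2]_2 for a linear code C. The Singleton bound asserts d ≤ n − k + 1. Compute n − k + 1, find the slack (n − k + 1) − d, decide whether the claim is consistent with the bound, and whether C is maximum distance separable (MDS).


Singleton RHS = n − k + 1 = 10, slack = 8, bound satisfied, not MDS.

Singleton bound: d ≤ n − k + 1.
Here n = 15, k = 6, so n − k + 1 = 10.
Given d = 2, check d ≤ 10: YES.
Slack = (n − k + 1) − d = 8.
The code is NOT MDS (slack = 8 > 0).
Description: the claimed parameters are [15, 6, 2]_2; such a code would be non-MDS.


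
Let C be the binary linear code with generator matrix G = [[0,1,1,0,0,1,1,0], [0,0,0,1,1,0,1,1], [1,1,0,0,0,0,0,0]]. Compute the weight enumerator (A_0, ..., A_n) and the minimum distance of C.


Weight distribution: A_0 = 1, A_2 = 1, A_4 = 3, A_6 = 3. Minimum distance d = 2.

Enumerate all 2^3 = 8 messages m ∈ F_2^3.
For each, compute codeword c = mG in F_2^8, then tally its weight.
  m = 000 → c = 00000000, weight = 0.
  m = 100 → c = 01100110, weight = 4.
  m = 010 → c = 00011011, weight = 4.
  m = 110 → c = 01111101, weight = 6.
  m = 001 → c = 11000000, weight = 2.
  m = 101 → c = 10100110, weight = 4.
  m = 011 → c = 11011011, weight = 6.
  m = 111 → c = 10111101, weight = 6.
Tally weights:
  weight 0: 1 codewords.
  weight 2: 1 codewords.
  weight 4: 3 codewords.
  weight 6: 3 codewords.
Minimum distance d = smallest w > 0 with A_w > 0 = 2.
Sanity: Σ A_w = 8 = 2^3 = 8 ✓.


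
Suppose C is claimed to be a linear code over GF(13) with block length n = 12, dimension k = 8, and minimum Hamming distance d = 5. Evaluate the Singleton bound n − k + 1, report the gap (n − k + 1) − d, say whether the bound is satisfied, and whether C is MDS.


Singleton RHS = n − k + 1 = 5, slack = 0, bound satisfied, MDS.

Singleton bound: d ≤ n − k + 1.
Here n = 12, k = 8, so n − k + 1 = 5.
Given d = 5, check d ≤ 5: YES.
Slack = (n − k + 1) − d = 0.
The code is MDS (slack = 0).
Description: the claimed parameters are [12, 8, 5]_13; such a code would be MDS (meets Singleton bound).


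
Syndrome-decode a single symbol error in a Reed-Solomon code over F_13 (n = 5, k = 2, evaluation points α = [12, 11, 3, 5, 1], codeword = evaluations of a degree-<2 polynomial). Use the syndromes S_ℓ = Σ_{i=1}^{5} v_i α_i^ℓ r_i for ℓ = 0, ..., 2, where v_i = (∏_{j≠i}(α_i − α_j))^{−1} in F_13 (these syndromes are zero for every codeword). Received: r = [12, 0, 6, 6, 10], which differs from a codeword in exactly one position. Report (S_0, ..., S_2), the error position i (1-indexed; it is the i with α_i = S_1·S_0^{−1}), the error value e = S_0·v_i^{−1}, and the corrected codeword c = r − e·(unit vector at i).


S = (1, 3, 9), error at position 3, error magnitude e = 11, c = [12, 0, 8, 6, 10].

Step 1: column multipliers v_i = (∏_{j≠i}(α_i − α_j))^{−1} mod 13.
  i = 1 (α = 12): (12−11)(12−3)(12−5)(12−1) = 1·9·7·11 = 693 ≡ 4, so v_1 = 4^{−1} = 10 (mod 13).
  i = 2 (α = 11): (11−12)(11−3)(11−5)(11−1) = (−1)·8·6·10 = −480 ≡ 1, so v_2 = 1^{−1} = 1 (mod 13).
  i = 3 (α = 3): (3−12)(3−11)(3−5)(3−1) = (−9)·(−8)·(−2)·2 = −288 ≡ 11, so v_3 = 11^{−1} = 6 (mod 13).
  i = 4 (α = 5): (5−12)(5−11)(5−3)(5−1) = (−7)·(−6)·2·4 = 336 ≡ 11, so v_4 = 11^{−1} = 6 (mod 13).
  i = 5 (α = 1): (1−12)(1−11)(1−3)(1−5) = (−11)·(−10)·(−2)·(−4) = 880 ≡ 9, so v_5 = 9^{−1} = 3 (mod 13).
  v = [10, 1, 6, 6, 3].
Step 2: syndromes of r = [12, 0, 6, 6, 10] (all sums mod 13).
  S_0 = Σ v_i r_i = 10·12 + 1·0 + 6·6 + 6·6 + 3·10 = 222 ≡ 1.
  S_1 = Σ v_i α_i r_i = 10·12·12 + 1·11·0 + 6·3·6 + 6·5·6 + 3·1·10 = 1758 ≡ 3.
  α_i^2 mod 13 = [1, 4, 9, 12, 1].
  S_2 = Σ v_i α_i^2 r_i = 10·1·12 + 1·4·0 + 6·9·6 + 6·12·6 + 3·1·10 = 906 ≡ 9.
  S = (1, 3, 9) ≠ 0, so r is not a codeword (an error is present).
Step 3: locate the error. For a single error e at position i, S_ℓ = v_i·e·α_i^ℓ, so α_err = S_1/S_0.
  S_0^{−1} = 1^{−1} = 1 (mod 13), so α_err = 3·1 = 3 ≡ 3 = α_3. Error position i = 3.
  Consistency check: S_2/S_1 = 9·9 = 81 ≡ 3 = α_err ✓ (single-error assumption holds).
Step 4: error magnitude e = S_0/v_3 = S_0·∏_{j≠3}(α_3 − α_j) = 1·11 = 11 ≡ 11 (mod 13).
Step 5: correct position 3: c_3 = r_3 − e = 6 − 11 ≡ 8 (mod 13). Hence c = [12, 0, 8, 6, 10].
  Check: interpolating c through the α_i gives m(x) = 11 + 12·x (degree < 2) with m(α_i) = c_i for every i, so c is indeed a codeword.


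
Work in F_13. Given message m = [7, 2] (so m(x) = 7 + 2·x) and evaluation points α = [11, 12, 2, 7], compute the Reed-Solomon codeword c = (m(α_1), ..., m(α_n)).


c = [3, 5, 11, 8]

Message polynomial: m(x) = 7 + 2·x (mod 13).
For each evaluation point α_i, compute m(α_i) mod 13:
  α_1 = 11: Horner steps 2 → 3, so m(11) = 3.
  α_2 = 12: Horner steps 2 → 5, so m(12) = 5.
  α_3 = 2: Horner steps 2 → 11, so m(2) = 11.
  α_4 = 7: Horner steps 2 → 8, so m(7) = 8.
Codeword c = [3, 5, 11, 8] ∈ F_13^4.


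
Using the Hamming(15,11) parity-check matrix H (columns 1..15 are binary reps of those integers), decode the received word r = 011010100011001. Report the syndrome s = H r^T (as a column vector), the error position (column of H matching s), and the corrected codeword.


s = (1, 0, 1, 1)^T, error position = 11, corrected codeword c = 011010100001001

Compute s = H r^T mod 2 one row at a time:
  s_1 = 0 + 0 + 0 + 1 + 1 + 0 + 0 + 1 = 3 ≡ 1 (mod 2).
  s_2 = 0 + 1 + 0 + 1 + 1 + 0 + 0 + 1 = 4 ≡ 0 (mod 2).
  s_3 = 1 + 1 + 0 + 1 + 0 + 1 + 0 + 1 = 5 ≡ 1 (mod 2).
  s_4 = 0 + 1 + 1 + 1 + 0 + 1 + 0 + 1 = 5 ≡ 1 (mod 2).
s = (1, 0, 1, 1)^T — this equals column 11 of H (binary 1011), so error is at position 11.
Correct: flip bit 11 of r = 011010100011001 to get c = 011010100001001.


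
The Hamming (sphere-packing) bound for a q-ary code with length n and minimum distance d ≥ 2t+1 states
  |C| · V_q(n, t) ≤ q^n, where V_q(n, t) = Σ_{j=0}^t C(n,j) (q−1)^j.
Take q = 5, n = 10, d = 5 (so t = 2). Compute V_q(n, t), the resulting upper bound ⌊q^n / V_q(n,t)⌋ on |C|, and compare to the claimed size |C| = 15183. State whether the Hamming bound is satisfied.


V_q(n, t) = 761, q^n = 9765625, Hamming bound = 12832, |C| = 15183 > bound (violated).

Step 1: Compute V_q(n, t) = Σ_{j=0}^2 C(n, j) (q−1)^j.
  j = 0: C(10,0)·(4)^0 = 1·1 = 1.
  j = 1: C(10,1)·(4)^1 = 10·4 = 40.
  j = 2: C(10,2)·(4)^2 = 45·16 = 720.
  V_q(n, t) = 1 + 40 + 720 = 761.
Step 2: q^n = 5^10 = 9765625.
Step 3: Hamming bound ⌊q^n / V_q(n,t)⌋ = ⌊9765625/761⌋ = 12832.
Step 4: Compare |C| = 15183 to 12832: violated.
The claimed |C| lies above the Hamming bound, so no 5-ary code of length 10 with d ≥ 5 can have 15183 codewords.


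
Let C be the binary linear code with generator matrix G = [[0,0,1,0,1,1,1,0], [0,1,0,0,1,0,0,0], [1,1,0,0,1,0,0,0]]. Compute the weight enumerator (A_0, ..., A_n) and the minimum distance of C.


Weight distribution: A_0 = 1, A_1 = 1, A_2 = 1, A_3 = 1, A_4 = 2, A_5 = 2. Minimum distance d = 1.

Enumerate all 2^3 = 8 messages m ∈ F_2^3.
For each, compute codeword c = mG in F_2^8, then tally its weight.
  m = 000 → c = 00000000, weight = 0.
  m = 100 → c = 00101110, weight = 4.
  m = 010 → c = 01001000, weight = 2.
  m = 110 → c = 01100110, weight = 4.
  m = 001 → c = 11001000, weight = 3.
  m = 101 → c = 11100110, weight = 5.
  m = 011 → c = 10000000, weight = 1.
  m = 111 → c = 10101110, weight = 5.
Tally weights:
  weight 0: 1 codewords.
  weight 1: 1 codewords.
  weight 2: 1 codewords.
  weight 3: 1 codewords.
  weight 4: 2 codewords.
  weight 5: 2 codewords.
Minimum distance d = smallest w > 0 with A_w > 0 = 1.
Sanity: Σ A_w = 8 = 2^3 = 8 ✓.


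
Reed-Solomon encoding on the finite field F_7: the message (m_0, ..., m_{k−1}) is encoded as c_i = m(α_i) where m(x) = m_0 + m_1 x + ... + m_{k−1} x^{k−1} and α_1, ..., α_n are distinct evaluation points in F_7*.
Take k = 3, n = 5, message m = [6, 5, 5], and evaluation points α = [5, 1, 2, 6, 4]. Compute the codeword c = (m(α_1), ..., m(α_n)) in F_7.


c = [2, 2, 1, 6, 1]

Message polynomial: m(x) = 6 + 5·x + 5·x^2 (mod 7).
For each evaluation point α_i, compute m(α_i) mod 7:
  α_1 = 5: Horner steps 5 → 2 → 2, so m(5) = 2.
  α_2 = 1: Horner steps 5 → 3 → 2, so m(1) = 2.
  α_3 = 2: Horner steps 5 → 1 → 1, so m(2) = 1.
  α_4 = 6: Horner steps 5 → 0 → 6, so m(6) = 6.
  α_5 = 4: Horner steps 5 → 4 → 1, so m(4) = 1.
Codeword c = [2, 2, 1, 6, 1] ∈ F_7^5.


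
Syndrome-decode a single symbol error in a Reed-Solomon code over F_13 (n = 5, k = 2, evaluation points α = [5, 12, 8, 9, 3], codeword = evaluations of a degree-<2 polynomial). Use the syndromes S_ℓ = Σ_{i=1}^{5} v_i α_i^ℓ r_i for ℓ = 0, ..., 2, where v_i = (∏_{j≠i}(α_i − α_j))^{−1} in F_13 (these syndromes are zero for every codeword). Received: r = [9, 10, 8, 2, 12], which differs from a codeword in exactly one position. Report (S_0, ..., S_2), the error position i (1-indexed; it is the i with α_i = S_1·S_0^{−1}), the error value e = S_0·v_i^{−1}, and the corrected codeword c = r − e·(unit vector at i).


S = (9, 6, 4), error at position 1, error magnitude e = 9, c = [0, 10, 8, 2, 12].

Step 1: column multipliers v_i = (∏_{j≠i}(α_i − α_j))^{−1} mod 13.
  i = 1 (α = 5): (5−12)(5−8)(5−9)(5−3) = (−7)·(−3)·(−4)·2 = −168 ≡ 1, so v_1 = 1^{−1} = 1 (mod 13).
  i = 2 (α = 12): (12−5)(12−8)(12−9)(12−3) = 7·4·3·9 = 756 ≡ 2, so v_2 = 2^{−1} = 7 (mod 13).
  i = 3 (α = 8): (8−5)(8−12)(8−9)(8−3) = 3·(−4)·(−1)·5 = 60 ≡ 8, so v_3 = 8^{−1} = 5 (mod 13).
  i = 4 (α = 9): (9−5)(9−12)(9−8)(9−3) = 4·(−3)·1·6 = −72 ≡ 6, so v_4 = 6^{−1} = 11 (mod 13).
  i = 5 (α = 3): (3−5)(3−12)(3−8)(3−9) = (−2)·(−9)·(−5)·(−6) = 540 ≡ 7, so v_5 = 7^{−1} = 2 (mod 13).
  v = [1, 7, 5, 11, 2].
Step 2: syndromes of r = [9, 10, 8, 2, 12] (all sums mod 13).
  S_0 = Σ v_i r_i = 1·9 + 7·10 + 5·8 + 11·2 + 2·12 = 165 ≡ 9.
  S_1 = Σ v_i α_i r_i = 1·5·9 + 7·12·10 + 5·8·8 + 11·9·2 + 2·3·12 = 1475 ≡ 6.
  α_i^2 mod 13 = [12, 1, 12, 3, 9].
  S_2 = Σ v_i α_i^2 r_i = 1·12·9 + 7·1·10 + 5·12·8 + 11·3·2 + 2·9·12 = 940 ≡ 4.
  S = (9, 6, 4) ≠ 0, so r is not a codeword (an error is present).
Step 3: locate the error. For a single error e at position i, S_ℓ = v_i·e·α_i^ℓ, so α_err = S_1/S_0.
  S_0^{−1} = 9^{−1} = 3 (mod 13), so α_err = 6·3 = 18 ≡ 5 = α_1. Error position i = 1.
  Consistency check: S_2/S_1 = 4·11 = 44 ≡ 5 = α_err ✓ (single-error assumption holds).
Step 4: error magnitude e = S_0/v_1 = S_0·∏_{j≠1}(α_1 − α_j) = 9·1 = 9 ≡ 9 (mod 13).
Step 5: correct position 1: c_1 = r_1 − e = 9 − 9 ≡ 0 (mod 13). Hence c = [0, 10, 8, 2, 12].
  Check: interpolating c through the α_i gives m(x) = 4 + 7·x (degree < 2) with m(α_i) = c_i for every i, so c is indeed a codeword.
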